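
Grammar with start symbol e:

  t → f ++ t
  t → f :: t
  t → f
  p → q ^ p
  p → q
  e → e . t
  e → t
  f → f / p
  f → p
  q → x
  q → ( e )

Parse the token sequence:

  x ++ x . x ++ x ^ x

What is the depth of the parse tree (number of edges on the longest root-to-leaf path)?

7

[e [e [t [f [p [q x]]] ++ [t [f [p [q x]]]]]] . [t [f [p [q x]]] ++ [t [f [p [q x] ^ [p [q x]]]]]]]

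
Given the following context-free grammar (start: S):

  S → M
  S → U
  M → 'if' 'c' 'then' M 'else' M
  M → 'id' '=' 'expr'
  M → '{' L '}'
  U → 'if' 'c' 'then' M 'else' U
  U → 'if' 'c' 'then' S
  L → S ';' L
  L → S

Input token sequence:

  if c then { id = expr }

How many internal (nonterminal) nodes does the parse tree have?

7

[S [U if c then [S [M { [L [S [M id = expr]]] }]]]]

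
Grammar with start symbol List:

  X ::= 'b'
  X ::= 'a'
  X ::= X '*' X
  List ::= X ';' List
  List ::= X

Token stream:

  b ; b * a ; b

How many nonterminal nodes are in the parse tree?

8

[List [X b] ; [List [X [X b] * [X a]] ; [List [X b]]]]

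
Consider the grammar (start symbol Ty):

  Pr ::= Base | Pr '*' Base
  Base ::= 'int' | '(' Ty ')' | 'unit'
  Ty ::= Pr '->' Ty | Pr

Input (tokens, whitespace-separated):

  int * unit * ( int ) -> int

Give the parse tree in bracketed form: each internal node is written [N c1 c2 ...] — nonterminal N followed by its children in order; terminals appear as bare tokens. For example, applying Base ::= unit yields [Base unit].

[Ty [Pr [Pr [Pr [Base int]] * [Base unit]] * [Base ( [Ty [Pr [Base int]]] )]] -> [Ty [Pr [Base int]]]]

Ty
Pr -> Ty
Pr * Base -> Ty
Pr * Base * Base -> Ty
Base * Base * Base -> Ty
int * Base * Base -> Ty
int * unit * Base -> Ty
int * unit * ( Ty ) -> Ty
int * unit * ( Pr ) -> Ty
int * unit * ( Base ) -> Ty
int * unit * ( int ) -> Ty
int * unit * ( int ) -> Pr
int * unit * ( int ) -> Base
int * unit * ( int ) -> int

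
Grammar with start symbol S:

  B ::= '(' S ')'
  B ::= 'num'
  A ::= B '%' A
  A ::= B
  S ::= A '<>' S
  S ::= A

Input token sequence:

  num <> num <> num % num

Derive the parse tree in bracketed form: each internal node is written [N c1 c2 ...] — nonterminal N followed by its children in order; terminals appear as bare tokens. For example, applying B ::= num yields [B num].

[S [A [B num]] <> [S [A [B num]] <> [S [A [B num] % [A [B num]]]]]]

S
A <> S
B <> S
num <> S
num <> A <> S
num <> B <> S
num <> num <> S
num <> num <> A
num <> num <> B % A
num <> num <> num % A
num <> num <> num % B
num <> num <> num % num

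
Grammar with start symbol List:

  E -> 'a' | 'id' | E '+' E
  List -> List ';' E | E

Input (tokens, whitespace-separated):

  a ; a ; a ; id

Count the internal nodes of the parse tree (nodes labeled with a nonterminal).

[List [List [List [List [E a]] ; [E a]] ; [E a]] ; [E id]]

8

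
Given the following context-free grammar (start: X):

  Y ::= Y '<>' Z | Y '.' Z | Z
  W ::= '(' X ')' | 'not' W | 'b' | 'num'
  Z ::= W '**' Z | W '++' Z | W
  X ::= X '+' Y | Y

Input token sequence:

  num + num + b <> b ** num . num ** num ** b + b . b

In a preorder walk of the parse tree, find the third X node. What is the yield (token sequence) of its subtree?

[X [X [X [X [Y [Z [W num]]]] + [Y [Z [W num]]]] + [Y [Y [Y [Z [W b]]] <> [Z [W b] ** [Z [W num]]]] . [Z [W num] ** [Z [W num] ** [Z [W b]]]]]] + [Y [Y [Z [W b]]] . [Z [W b]]]]

num + num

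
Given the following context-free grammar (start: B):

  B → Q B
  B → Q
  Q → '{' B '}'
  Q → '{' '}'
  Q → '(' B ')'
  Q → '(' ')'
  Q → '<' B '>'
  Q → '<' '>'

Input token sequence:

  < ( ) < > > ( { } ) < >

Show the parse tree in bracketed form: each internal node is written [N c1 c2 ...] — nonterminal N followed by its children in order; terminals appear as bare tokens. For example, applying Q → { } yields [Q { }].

[B [Q < [B [Q ( )] [B [Q < >]]] >] [B [Q ( [B [Q { }]] )] [B [Q < >]]]]

B
Q B
< B > B
< Q B > B
< ( ) B > B
< ( ) Q > B
< ( ) < > > B
< ( ) < > > Q B
< ( ) < > > ( B ) B
< ( ) < > > ( Q ) B
< ( ) < > > ( { } ) B
< ( ) < > > ( { } ) Q
< ( ) < > > ( { } ) < >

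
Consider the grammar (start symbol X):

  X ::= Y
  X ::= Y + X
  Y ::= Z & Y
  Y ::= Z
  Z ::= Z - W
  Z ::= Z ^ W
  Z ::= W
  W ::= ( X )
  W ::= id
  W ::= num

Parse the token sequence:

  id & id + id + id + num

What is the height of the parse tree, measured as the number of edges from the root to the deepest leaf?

7

[X [Y [Z [W id]] & [Y [Z [W id]]]] + [X [Y [Z [W id]]] + [X [Y [Z [W id]]] + [X [Y [Z [W num]]]]]]]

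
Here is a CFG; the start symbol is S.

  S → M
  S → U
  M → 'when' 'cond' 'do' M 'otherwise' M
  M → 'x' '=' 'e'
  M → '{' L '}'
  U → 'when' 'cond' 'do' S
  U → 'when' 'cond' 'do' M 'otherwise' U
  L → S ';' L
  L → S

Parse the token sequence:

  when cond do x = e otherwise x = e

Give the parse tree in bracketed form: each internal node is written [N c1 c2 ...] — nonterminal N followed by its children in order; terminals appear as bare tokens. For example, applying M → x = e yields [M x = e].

[S [M when cond do [M x = e] otherwise [M x = e]]]

S
M
when cond do M otherwise M
when cond do x = e otherwise M
when cond do x = e otherwise x = e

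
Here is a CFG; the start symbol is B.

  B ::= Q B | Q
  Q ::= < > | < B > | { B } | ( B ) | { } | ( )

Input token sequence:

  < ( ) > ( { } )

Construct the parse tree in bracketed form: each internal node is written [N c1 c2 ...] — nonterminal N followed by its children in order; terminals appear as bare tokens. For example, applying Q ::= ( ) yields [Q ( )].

B
Q B
< B > B
< Q > B
< ( ) > B
< ( ) > Q
< ( ) > ( B )
< ( ) > ( Q )
< ( ) > ( { } )

[B [Q < [B [Q ( )]] >] [B [Q ( [B [Q { }]] )]]]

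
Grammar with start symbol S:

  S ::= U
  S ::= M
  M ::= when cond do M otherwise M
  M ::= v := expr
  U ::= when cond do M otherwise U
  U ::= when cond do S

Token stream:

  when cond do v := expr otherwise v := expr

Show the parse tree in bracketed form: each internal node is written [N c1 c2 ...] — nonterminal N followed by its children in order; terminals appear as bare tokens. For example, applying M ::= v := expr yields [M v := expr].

[S [M when cond do [M v := expr] otherwise [M v := expr]]]

S
M
when cond do M otherwise M
when cond do v := expr otherwise M
when cond do v := expr otherwise v := expr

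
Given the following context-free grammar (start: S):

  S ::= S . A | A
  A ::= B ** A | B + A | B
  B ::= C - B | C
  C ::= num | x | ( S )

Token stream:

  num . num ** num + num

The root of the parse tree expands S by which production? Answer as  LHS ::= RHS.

S ::= S . A

[S [S [A [B [C num]]]] . [A [B [C num]] ** [A [B [C num]] + [A [B [C num]]]]]]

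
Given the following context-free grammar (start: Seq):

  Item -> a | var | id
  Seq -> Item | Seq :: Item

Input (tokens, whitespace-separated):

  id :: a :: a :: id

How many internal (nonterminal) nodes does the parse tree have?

[Seq [Seq [Seq [Seq [Item id]] :: [Item a]] :: [Item a]] :: [Item id]]

8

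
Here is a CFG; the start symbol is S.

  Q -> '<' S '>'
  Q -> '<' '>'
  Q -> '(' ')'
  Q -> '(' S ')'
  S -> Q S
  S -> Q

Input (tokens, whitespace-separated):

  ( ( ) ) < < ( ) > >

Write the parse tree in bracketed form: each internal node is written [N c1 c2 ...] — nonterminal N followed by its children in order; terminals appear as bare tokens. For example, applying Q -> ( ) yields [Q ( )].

[S [Q ( [S [Q ( )]] )] [S [Q < [S [Q < [S [Q ( )]] >]] >]]]

S
Q S
( S ) S
( Q ) S
( ( ) ) S
( ( ) ) Q
( ( ) ) < S >
( ( ) ) < Q >
( ( ) ) < < S > >
( ( ) ) < < Q > >
( ( ) ) < < ( ) > >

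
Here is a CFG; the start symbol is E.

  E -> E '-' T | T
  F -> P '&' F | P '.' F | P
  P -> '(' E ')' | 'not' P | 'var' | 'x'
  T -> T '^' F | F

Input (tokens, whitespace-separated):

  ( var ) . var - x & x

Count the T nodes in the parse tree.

3

[E [E [T [F [P ( [E [T [F [P var]]]] )] . [F [P var]]]]] - [T [F [P x] & [F [P x]]]]]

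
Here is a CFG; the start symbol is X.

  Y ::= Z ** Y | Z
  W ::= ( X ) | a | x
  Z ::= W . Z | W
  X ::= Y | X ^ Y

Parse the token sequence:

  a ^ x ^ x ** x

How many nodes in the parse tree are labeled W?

4

[X [X [X [Y [Z [W a]]]] ^ [Y [Z [W x]]]] ^ [Y [Z [W x]] ** [Y [Z [W x]]]]]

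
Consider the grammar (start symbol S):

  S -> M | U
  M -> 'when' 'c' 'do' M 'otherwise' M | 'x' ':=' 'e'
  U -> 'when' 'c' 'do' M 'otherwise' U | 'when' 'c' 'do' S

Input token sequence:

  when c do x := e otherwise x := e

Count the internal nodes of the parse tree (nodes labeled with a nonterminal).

[S [M when c do [M x := e] otherwise [M x := e]]]

4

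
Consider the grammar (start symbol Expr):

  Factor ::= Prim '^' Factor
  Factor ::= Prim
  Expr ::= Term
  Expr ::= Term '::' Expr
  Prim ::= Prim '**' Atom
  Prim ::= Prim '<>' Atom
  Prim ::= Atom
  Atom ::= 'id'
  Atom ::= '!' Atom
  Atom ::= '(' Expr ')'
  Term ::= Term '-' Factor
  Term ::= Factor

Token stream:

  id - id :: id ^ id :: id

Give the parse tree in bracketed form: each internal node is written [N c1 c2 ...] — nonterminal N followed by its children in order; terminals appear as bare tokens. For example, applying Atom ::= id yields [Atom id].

Expr
Term :: Expr
Term - Factor :: Expr
Factor - Factor :: Expr
Prim - Factor :: Expr
Atom - Factor :: Expr
id - Factor :: Expr
id - Prim :: Expr
id - Atom :: Expr
id - id :: Expr
id - id :: Term :: Expr
id - id :: Factor :: Expr
id - id :: Prim ^ Factor :: Expr
id - id :: Atom ^ Factor :: Expr
id - id :: id ^ Factor :: Expr
id - id :: id ^ Prim :: Expr
id - id :: id ^ Atom :: Expr
id - id :: id ^ id :: Expr
id - id :: id ^ id :: Term
id - id :: id ^ id :: Factor
id - id :: id ^ id :: Prim
id - id :: id ^ id :: Atom
id - id :: id ^ id :: id

[Expr [Term [Term [Factor [Prim [Atom id]]]] - [Factor [Prim [Atom id]]]] :: [Expr [Term [Factor [Prim [Atom id]] ^ [Factor [Prim [Atom id]]]]] :: [Expr [Term [Factor [Prim [Atom id]]]]]]]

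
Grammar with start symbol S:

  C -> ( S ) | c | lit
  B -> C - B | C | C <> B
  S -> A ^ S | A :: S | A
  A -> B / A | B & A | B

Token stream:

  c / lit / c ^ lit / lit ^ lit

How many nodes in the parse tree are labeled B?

6

[S [A [B [C c]] / [A [B [C lit]] / [A [B [C c]]]]] ^ [S [A [B [C lit]] / [A [B [C lit]]]] ^ [S [A [B [C lit]]]]]]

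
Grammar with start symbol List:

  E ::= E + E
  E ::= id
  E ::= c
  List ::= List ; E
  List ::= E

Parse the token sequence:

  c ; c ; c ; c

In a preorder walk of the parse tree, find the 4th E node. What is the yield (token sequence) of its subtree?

[List [List [List [List [E c]] ; [E c]] ; [E c]] ; [E c]]

c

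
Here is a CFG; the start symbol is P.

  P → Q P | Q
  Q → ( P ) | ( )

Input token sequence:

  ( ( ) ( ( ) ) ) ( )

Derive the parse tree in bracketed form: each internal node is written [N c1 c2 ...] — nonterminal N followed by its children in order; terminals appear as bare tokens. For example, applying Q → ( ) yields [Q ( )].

[P [Q ( [P [Q ( )] [P [Q ( [P [Q ( )]] )]]] )] [P [Q ( )]]]

P
Q P
( P ) P
( Q P ) P
( ( ) P ) P
( ( ) Q ) P
( ( ) ( P ) ) P
( ( ) ( Q ) ) P
( ( ) ( ( ) ) ) P
( ( ) ( ( ) ) ) Q
( ( ) ( ( ) ) ) ( )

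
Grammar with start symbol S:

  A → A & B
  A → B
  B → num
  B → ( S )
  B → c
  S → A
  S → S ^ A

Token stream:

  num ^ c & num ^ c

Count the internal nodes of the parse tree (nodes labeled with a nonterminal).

11

[S [S [S [A [B num]]] ^ [A [A [B c]] & [B num]]] ^ [A [B c]]]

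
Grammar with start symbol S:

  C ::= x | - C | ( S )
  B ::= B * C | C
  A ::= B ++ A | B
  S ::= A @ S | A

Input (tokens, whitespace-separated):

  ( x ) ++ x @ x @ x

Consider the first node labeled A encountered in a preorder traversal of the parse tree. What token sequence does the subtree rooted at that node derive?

( x ) ++ x

[S [A [B [C ( [S [A [B [C x]]]] )]] ++ [A [B [C x]]]] @ [S [A [B [C x]]] @ [S [A [B [C x]]]]]]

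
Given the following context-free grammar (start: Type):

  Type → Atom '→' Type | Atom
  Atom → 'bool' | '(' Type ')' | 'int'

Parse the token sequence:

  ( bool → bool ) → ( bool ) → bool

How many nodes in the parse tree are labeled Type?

[Type [Atom ( [Type [Atom bool] → [Type [Atom bool]]] )] → [Type [Atom ( [Type [Atom bool]] )] → [Type [Atom bool]]]]

6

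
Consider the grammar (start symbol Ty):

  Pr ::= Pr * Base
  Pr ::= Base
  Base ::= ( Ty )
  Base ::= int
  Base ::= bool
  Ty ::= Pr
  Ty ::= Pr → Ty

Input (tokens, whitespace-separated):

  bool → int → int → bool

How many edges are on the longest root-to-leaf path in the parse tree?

[Ty [Pr [Base bool]] → [Ty [Pr [Base int]] → [Ty [Pr [Base int]] → [Ty [Pr [Base bool]]]]]]

6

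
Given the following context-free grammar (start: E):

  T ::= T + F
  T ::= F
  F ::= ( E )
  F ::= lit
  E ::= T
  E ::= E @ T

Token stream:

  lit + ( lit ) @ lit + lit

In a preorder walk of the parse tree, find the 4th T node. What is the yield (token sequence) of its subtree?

lit + lit

[E [E [T [T [F lit]] + [F ( [E [T [F lit]]] )]]] @ [T [T [F lit]] + [F lit]]]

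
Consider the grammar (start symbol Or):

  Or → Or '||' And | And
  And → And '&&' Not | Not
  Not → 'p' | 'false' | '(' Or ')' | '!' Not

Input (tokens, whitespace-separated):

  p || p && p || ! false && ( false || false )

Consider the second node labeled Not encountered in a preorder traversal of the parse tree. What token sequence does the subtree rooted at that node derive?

p

[Or [Or [Or [And [Not p]]] || [And [And [Not p]] && [Not p]]] || [And [And [Not ! [Not false]]] && [Not ( [Or [Or [And [Not false]]] || [And [Not false]]] )]]]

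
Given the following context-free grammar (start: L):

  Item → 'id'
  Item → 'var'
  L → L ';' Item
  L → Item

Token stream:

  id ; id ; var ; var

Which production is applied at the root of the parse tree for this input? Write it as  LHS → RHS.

[L [L [L [L [Item id]] ; [Item id]] ; [Item var]] ; [Item var]]

L → L ';' Item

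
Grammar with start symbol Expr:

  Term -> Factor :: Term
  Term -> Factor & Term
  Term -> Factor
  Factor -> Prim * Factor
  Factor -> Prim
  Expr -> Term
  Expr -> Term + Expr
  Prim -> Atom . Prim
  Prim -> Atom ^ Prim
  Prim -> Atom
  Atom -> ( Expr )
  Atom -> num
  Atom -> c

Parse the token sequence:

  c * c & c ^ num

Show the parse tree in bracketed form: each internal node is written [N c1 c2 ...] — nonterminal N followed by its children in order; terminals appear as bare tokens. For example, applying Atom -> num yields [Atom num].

Expr
Term
Factor & Term
Prim * Factor & Term
Atom * Factor & Term
c * Factor & Term
c * Prim & Term
c * Atom & Term
c * c & Term
c * c & Factor
c * c & Prim
c * c & Atom ^ Prim
c * c & c ^ Prim
c * c & c ^ Atom
c * c & c ^ num

[Expr [Term [Factor [Prim [Atom c]] * [Factor [Prim [Atom c]]]] & [Term [Factor [Prim [Atom c] ^ [Prim [Atom num]]]]]]]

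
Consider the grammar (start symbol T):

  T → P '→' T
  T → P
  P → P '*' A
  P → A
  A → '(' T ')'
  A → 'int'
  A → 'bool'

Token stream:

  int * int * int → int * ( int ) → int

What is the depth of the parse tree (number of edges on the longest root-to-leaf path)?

7

[T [P [P [P [A int]] * [A int]] * [A int]] → [T [P [P [A int]] * [A ( [T [P [A int]]] )]] → [T [P [A int]]]]]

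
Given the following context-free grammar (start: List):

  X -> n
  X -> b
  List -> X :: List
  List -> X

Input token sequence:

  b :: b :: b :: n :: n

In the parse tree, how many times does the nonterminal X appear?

[List [X b] :: [List [X b] :: [List [X b] :: [List [X n] :: [List [X n]]]]]]

5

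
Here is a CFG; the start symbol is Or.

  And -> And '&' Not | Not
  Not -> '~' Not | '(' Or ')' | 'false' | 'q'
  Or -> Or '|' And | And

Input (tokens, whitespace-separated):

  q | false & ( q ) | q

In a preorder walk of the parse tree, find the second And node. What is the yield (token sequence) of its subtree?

false & ( q )

[Or [Or [Or [And [Not q]]] | [And [And [Not false]] & [Not ( [Or [And [Not q]]] )]]] | [And [Not q]]]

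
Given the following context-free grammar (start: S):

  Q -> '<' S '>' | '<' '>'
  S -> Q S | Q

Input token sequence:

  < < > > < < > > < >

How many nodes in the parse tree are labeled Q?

5

[S [Q < [S [Q < >]] >] [S [Q < [S [Q < >]] >] [S [Q < >]]]]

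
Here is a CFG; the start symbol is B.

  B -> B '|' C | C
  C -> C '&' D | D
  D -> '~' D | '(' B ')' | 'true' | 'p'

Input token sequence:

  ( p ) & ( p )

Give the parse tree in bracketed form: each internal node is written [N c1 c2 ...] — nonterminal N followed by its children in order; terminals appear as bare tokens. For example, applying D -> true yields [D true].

B
C
C & D
D & D
( B ) & D
( C ) & D
( D ) & D
( p ) & D
( p ) & ( B )
( p ) & ( C )
( p ) & ( D )
( p ) & ( p )

[B [C [C [D ( [B [C [D p]]] )]] & [D ( [B [C [D p]]] )]]]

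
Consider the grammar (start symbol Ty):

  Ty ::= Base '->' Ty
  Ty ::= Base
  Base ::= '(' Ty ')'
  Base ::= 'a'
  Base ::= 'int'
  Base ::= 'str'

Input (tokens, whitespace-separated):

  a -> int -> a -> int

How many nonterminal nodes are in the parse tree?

8

[Ty [Base a] -> [Ty [Base int] -> [Ty [Base a] -> [Ty [Base int]]]]]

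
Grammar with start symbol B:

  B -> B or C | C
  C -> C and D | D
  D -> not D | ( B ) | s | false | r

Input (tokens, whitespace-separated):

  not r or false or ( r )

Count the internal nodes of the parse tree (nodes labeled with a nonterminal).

13

[B [B [B [C [D not [D r]]]] or [C [D false]]] or [C [D ( [B [C [D r]]] )]]]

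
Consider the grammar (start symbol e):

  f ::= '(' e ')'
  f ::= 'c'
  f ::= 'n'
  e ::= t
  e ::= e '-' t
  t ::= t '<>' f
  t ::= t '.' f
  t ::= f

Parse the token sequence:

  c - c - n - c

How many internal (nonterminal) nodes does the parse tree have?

[e [e [e [e [t [f c]]] - [t [f c]]] - [t [f n]]] - [t [f c]]]

12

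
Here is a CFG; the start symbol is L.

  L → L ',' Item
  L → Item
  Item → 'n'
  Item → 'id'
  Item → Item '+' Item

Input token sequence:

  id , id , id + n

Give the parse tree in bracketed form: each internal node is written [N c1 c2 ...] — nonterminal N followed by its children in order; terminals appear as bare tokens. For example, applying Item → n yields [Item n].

[L [L [L [Item id]] , [Item id]] , [Item [Item id] + [Item n]]]

L
L , Item
L , Item , Item
Item , Item , Item
id , Item , Item
id , id , Item
id , id , Item + Item
id , id , id + Item
id , id , id + n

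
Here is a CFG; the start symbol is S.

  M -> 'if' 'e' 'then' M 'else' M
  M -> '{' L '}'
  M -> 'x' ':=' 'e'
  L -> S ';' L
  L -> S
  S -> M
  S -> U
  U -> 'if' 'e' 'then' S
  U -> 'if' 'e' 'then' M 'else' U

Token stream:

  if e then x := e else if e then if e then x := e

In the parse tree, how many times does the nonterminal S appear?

3

[S [U if e then [M x := e] else [U if e then [S [U if e then [S [M x := e]]]]]]]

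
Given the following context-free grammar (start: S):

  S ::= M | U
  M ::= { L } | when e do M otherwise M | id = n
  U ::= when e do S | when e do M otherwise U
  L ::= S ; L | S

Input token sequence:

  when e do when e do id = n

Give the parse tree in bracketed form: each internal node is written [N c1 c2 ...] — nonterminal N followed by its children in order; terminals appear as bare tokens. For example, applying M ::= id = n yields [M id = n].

S
U
when e do S
when e do U
when e do when e do S
when e do when e do M
when e do when e do id = n

[S [U when e do [S [U when e do [S [M id = n]]]]]]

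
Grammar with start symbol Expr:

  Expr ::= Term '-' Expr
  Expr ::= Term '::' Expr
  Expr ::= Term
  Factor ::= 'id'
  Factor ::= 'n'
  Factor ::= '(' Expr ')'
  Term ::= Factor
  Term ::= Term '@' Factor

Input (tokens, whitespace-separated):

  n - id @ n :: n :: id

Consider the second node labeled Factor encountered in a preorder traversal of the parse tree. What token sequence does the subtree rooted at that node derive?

id

[Expr [Term [Factor n]] - [Expr [Term [Term [Factor id]] @ [Factor n]] :: [Expr [Term [Factor n]] :: [Expr [Term [Factor id]]]]]]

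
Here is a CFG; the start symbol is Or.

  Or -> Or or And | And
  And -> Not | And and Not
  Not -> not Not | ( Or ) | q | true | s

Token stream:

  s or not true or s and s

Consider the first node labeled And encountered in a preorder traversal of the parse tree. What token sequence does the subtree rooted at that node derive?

[Or [Or [Or [And [Not s]]] or [And [Not not [Not true]]]] or [And [And [Not s]] and [Not s]]]

s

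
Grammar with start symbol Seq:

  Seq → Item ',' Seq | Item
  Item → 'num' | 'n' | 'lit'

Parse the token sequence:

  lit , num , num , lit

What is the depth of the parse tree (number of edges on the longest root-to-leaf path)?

5

[Seq [Item lit] , [Seq [Item num] , [Seq [Item num] , [Seq [Item lit]]]]]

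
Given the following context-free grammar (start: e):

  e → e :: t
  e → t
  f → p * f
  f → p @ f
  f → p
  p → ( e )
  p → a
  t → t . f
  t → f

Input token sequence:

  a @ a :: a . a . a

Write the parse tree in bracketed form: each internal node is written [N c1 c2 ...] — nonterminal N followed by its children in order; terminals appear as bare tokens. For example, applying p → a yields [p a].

e
e :: t
t :: t
f :: t
p @ f :: t
a @ f :: t
a @ p :: t
a @ a :: t
a @ a :: t . f
a @ a :: t . f . f
a @ a :: f . f . f
a @ a :: p . f . f
a @ a :: a . f . f
a @ a :: a . p . f
a @ a :: a . a . f
a @ a :: a . a . p
a @ a :: a . a . a

[e [e [t [f [p a] @ [f [p a]]]]] :: [t [t [t [f [p a]]] . [f [p a]]] . [f [p a]]]]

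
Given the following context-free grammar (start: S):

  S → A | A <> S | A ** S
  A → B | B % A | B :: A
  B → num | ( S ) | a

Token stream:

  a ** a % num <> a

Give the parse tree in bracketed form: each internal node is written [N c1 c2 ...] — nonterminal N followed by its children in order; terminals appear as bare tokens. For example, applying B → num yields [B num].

S
A ** S
B ** S
a ** S
a ** A <> S
a ** B % A <> S
a ** a % A <> S
a ** a % B <> S
a ** a % num <> S
a ** a % num <> A
a ** a % num <> B
a ** a % num <> a

[S [A [B a]] ** [S [A [B a] % [A [B num]]] <> [S [A [B a]]]]]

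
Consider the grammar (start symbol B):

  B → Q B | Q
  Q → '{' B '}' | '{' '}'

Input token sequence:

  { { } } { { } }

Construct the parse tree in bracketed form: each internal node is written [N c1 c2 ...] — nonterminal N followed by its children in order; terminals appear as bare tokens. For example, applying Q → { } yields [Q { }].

[B [Q { [B [Q { }]] }] [B [Q { [B [Q { }]] }]]]

B
Q B
{ B } B
{ Q } B
{ { } } B
{ { } } Q
{ { } } { B }
{ { } } { Q }
{ { } } { { } }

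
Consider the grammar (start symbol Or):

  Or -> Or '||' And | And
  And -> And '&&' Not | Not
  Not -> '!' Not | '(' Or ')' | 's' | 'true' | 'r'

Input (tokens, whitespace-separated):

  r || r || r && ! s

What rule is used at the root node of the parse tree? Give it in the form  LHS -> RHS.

[Or [Or [Or [And [Not r]]] || [And [Not r]]] || [And [And [Not r]] && [Not ! [Not s]]]]

Or -> Or '||' And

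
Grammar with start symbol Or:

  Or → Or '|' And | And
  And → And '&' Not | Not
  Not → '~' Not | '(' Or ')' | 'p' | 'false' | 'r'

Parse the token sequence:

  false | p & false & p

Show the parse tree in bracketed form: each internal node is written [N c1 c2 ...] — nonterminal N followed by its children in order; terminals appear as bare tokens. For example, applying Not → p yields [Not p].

[Or [Or [And [Not false]]] | [And [And [And [Not p]] & [Not false]] & [Not p]]]

Or
Or | And
And | And
Not | And
false | And
false | And & Not
false | And & Not & Not
false | Not & Not & Not
false | p & Not & Not
false | p & false & Not
false | p & false & p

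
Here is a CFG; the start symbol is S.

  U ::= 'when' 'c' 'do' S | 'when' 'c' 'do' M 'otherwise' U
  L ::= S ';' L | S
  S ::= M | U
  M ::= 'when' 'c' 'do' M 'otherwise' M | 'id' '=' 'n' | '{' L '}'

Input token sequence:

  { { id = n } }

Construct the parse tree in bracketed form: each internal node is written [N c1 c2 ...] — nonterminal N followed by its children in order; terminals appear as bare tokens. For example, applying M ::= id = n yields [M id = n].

S
M
{ L }
{ S }
{ M }
{ { L } }
{ { S } }
{ { M } }
{ { id = n } }

[S [M { [L [S [M { [L [S [M id = n]]] }]]] }]]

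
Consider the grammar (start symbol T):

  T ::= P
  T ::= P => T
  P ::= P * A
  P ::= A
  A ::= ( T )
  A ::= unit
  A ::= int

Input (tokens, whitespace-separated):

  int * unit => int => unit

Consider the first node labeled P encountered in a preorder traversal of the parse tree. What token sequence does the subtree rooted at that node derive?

[T [P [P [A int]] * [A unit]] => [T [P [A int]] => [T [P [A unit]]]]]

int * unit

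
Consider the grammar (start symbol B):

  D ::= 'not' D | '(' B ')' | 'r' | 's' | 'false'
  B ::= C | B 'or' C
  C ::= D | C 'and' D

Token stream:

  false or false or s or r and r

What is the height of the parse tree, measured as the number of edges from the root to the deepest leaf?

6

[B [B [B [B [C [D false]]] or [C [D false]]] or [C [D s]]] or [C [C [D r]] and [D r]]]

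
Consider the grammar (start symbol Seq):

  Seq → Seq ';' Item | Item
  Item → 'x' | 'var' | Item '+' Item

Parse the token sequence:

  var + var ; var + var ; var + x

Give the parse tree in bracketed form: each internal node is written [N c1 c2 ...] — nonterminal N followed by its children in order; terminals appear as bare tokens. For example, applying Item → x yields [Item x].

Seq
Seq ; Item
Seq ; Item ; Item
Item ; Item ; Item
Item + Item ; Item ; Item
var + Item ; Item ; Item
var + var ; Item ; Item
var + var ; Item + Item ; Item
var + var ; var + Item ; Item
var + var ; var + var ; Item
var + var ; var + var ; Item + Item
var + var ; var + var ; var + Item
var + var ; var + var ; var + x

[Seq [Seq [Seq [Item [Item var] + [Item var]]] ; [Item [Item var] + [Item var]]] ; [Item [Item var] + [Item x]]]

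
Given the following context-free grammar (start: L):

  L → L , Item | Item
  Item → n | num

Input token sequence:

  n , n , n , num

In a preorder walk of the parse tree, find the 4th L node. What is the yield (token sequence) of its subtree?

n

[L [L [L [L [Item n]] , [Item n]] , [Item n]] , [Item num]]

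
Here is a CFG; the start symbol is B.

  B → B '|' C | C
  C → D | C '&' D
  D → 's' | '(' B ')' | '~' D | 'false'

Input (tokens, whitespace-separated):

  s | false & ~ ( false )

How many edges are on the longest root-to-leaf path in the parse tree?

7

[B [B [C [D s]]] | [C [C [D false]] & [D ~ [D ( [B [C [D false]]] )]]]]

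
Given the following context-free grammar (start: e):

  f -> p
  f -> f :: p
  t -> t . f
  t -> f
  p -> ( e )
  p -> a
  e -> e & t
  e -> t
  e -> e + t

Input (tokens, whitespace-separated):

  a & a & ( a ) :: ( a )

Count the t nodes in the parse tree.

[e [e [e [t [f [p a]]]] & [t [f [p a]]]] & [t [f [f [p ( [e [t [f [p a]]]] )]] :: [p ( [e [t [f [p a]]]] )]]]]

5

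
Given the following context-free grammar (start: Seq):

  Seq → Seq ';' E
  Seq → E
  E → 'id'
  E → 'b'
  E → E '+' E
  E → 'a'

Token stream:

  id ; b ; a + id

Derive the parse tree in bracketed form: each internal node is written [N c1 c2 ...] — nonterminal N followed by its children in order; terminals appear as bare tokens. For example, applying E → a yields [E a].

[Seq [Seq [Seq [E id]] ; [E b]] ; [E [E a] + [E id]]]

Seq
Seq ; E
Seq ; E ; E
E ; E ; E
id ; E ; E
id ; b ; E
id ; b ; E + E
id ; b ; a + E
id ; b ; a + id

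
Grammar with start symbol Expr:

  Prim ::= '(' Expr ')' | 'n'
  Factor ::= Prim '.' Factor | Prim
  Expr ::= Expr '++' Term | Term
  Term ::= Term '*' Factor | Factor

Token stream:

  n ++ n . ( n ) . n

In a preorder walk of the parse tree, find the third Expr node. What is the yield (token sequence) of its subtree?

n

[Expr [Expr [Term [Factor [Prim n]]]] ++ [Term [Factor [Prim n] . [Factor [Prim ( [Expr [Term [Factor [Prim n]]]] )] . [Factor [Prim n]]]]]]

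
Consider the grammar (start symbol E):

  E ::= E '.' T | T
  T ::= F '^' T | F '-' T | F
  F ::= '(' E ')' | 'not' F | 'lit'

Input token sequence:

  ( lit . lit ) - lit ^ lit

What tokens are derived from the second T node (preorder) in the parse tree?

lit

[E [T [F ( [E [E [T [F lit]]] . [T [F lit]]] )] - [T [F lit] ^ [T [F lit]]]]]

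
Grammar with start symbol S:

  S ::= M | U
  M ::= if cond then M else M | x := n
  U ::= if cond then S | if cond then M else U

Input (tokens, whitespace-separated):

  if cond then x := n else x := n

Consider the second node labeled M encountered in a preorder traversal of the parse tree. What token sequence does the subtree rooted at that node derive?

[S [M if cond then [M x := n] else [M x := n]]]

x := n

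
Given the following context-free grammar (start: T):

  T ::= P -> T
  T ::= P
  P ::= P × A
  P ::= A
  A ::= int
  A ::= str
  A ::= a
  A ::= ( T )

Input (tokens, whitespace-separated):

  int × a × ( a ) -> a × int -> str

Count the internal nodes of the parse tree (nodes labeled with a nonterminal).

[T [P [P [P [A int]] × [A a]] × [A ( [T [P [A a]]] )]] -> [T [P [P [A a]] × [A int]] -> [T [P [A str]]]]]

18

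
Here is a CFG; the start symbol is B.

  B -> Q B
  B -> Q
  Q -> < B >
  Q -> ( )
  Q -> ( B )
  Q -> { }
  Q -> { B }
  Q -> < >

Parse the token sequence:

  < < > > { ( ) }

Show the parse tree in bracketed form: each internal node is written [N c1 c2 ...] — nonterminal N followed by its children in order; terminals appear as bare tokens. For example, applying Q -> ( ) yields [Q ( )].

B
Q B
< B > B
< Q > B
< < > > B
< < > > Q
< < > > { B }
< < > > { Q }
< < > > { ( ) }

[B [Q < [B [Q < >]] >] [B [Q { [B [Q ( )]] }]]]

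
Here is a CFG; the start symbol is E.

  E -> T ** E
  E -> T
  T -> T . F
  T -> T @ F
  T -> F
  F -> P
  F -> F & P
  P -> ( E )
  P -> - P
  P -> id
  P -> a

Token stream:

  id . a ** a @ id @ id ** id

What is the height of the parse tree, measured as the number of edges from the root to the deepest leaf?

[E [T [T [F [P id]]] . [F [P a]]] ** [E [T [T [T [F [P a]]] @ [F [P id]]] @ [F [P id]]] ** [E [T [F [P id]]]]]]

7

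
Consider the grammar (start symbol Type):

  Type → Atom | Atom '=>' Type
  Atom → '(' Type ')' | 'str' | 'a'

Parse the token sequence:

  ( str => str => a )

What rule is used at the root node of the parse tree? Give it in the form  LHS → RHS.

Type → Atom

[Type [Atom ( [Type [Atom str] => [Type [Atom str] => [Type [Atom a]]]] )]]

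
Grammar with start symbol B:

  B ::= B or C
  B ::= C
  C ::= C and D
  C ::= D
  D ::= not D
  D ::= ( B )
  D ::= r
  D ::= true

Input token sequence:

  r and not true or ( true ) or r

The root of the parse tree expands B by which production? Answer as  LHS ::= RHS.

B ::= B or C

[B [B [B [C [C [D r]] and [D not [D true]]]] or [C [D ( [B [C [D true]]] )]]] or [C [D r]]]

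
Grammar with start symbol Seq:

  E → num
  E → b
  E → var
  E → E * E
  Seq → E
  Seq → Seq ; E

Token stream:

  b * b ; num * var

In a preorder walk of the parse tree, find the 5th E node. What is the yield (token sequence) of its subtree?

[Seq [Seq [E [E b] * [E b]]] ; [E [E num] * [E var]]]

num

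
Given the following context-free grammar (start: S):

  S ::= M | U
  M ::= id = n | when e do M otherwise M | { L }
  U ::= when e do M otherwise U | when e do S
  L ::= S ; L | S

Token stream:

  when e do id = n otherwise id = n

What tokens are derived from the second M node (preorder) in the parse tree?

[S [M when e do [M id = n] otherwise [M id = n]]]

id = n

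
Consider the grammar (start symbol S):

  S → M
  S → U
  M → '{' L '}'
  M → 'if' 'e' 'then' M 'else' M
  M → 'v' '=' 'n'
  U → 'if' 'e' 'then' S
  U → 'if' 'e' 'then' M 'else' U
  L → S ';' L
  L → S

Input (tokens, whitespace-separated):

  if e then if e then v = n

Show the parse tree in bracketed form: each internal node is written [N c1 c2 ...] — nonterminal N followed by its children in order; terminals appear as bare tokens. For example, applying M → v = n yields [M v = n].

S
U
if e then S
if e then U
if e then if e then S
if e then if e then M
if e then if e then v = n

[S [U if e then [S [U if e then [S [M v = n]]]]]]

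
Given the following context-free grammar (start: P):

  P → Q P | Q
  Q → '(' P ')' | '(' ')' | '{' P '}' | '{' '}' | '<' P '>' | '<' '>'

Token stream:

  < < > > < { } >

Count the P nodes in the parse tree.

[P [Q < [P [Q < >]] >] [P [Q < [P [Q { }]] >]]]

4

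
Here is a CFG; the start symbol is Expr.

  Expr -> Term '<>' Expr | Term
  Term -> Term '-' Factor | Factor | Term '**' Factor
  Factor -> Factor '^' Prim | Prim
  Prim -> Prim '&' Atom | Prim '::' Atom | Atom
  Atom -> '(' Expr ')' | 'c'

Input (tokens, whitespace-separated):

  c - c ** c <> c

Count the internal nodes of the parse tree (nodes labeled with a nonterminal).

18

[Expr [Term [Term [Term [Factor [Prim [Atom c]]]] - [Factor [Prim [Atom c]]]] ** [Factor [Prim [Atom c]]]] <> [Expr [Term [Factor [Prim [Atom c]]]]]]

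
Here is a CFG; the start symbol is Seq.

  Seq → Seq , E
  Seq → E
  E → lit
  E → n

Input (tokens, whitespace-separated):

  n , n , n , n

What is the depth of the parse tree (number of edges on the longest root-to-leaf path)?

5

[Seq [Seq [Seq [Seq [E n]] , [E n]] , [E n]] , [E n]]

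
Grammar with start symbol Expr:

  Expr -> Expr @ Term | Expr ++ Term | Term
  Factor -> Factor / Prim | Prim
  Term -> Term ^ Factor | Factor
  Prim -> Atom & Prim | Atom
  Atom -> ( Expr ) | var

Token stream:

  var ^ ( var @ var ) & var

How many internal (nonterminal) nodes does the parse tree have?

21

[Expr [Term [Term [Factor [Prim [Atom var]]]] ^ [Factor [Prim [Atom ( [Expr [Expr [Term [Factor [Prim [Atom var]]]]] @ [Term [Factor [Prim [Atom var]]]]] )] & [Prim [Atom var]]]]]]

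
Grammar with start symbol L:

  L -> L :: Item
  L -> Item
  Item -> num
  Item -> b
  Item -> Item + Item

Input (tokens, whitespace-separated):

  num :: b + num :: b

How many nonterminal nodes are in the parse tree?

8

[L [L [L [Item num]] :: [Item [Item b] + [Item num]]] :: [Item b]]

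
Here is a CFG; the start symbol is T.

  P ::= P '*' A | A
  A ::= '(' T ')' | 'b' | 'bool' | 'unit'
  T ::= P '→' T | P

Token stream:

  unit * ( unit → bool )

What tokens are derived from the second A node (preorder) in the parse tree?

[T [P [P [A unit]] * [A ( [T [P [A unit]] → [T [P [A bool]]]] )]]]

( unit → bool )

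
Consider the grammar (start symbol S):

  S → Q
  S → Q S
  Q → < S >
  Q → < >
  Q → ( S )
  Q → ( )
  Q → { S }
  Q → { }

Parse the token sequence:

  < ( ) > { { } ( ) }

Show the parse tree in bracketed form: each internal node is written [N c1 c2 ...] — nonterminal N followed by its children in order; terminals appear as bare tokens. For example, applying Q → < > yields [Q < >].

S
Q S
< S > S
< Q > S
< ( ) > S
< ( ) > Q
< ( ) > { S }
< ( ) > { Q S }
< ( ) > { { } S }
< ( ) > { { } Q }
< ( ) > { { } ( ) }

[S [Q < [S [Q ( )]] >] [S [Q { [S [Q { }] [S [Q ( )]]] }]]]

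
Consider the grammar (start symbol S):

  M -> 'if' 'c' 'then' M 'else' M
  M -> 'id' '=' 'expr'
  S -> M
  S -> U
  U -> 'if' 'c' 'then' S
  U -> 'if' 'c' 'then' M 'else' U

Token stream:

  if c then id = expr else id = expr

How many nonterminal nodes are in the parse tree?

[S [M if c then [M id = expr] else [M id = expr]]]

4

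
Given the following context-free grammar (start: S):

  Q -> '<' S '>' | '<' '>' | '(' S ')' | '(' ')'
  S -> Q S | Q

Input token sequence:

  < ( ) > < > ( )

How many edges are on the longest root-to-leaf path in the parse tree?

4

[S [Q < [S [Q ( )]] >] [S [Q < >] [S [Q ( )]]]]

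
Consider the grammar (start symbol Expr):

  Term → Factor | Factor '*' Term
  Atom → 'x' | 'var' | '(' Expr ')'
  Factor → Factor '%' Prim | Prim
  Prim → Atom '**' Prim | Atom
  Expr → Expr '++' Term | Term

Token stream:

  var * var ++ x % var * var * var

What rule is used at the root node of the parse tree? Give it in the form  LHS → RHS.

[Expr [Expr [Term [Factor [Prim [Atom var]]] * [Term [Factor [Prim [Atom var]]]]]] ++ [Term [Factor [Factor [Prim [Atom x]]] % [Prim [Atom var]]] * [Term [Factor [Prim [Atom var]]] * [Term [Factor [Prim [Atom var]]]]]]]

Expr → Expr '++' Term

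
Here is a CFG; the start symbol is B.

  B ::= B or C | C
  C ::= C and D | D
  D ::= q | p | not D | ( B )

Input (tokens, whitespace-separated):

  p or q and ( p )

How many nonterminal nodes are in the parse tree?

11

[B [B [C [D p]]] or [C [C [D q]] and [D ( [B [C [D p]]] )]]]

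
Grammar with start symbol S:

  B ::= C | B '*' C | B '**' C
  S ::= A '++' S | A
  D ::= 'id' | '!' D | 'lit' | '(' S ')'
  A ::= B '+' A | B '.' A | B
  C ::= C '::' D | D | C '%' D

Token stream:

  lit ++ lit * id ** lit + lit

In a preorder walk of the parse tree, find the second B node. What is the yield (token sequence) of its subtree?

lit * id ** lit

[S [A [B [C [D lit]]]] ++ [S [A [B [B [B [C [D lit]]] * [C [D id]]] ** [C [D lit]]] + [A [B [C [D lit]]]]]]]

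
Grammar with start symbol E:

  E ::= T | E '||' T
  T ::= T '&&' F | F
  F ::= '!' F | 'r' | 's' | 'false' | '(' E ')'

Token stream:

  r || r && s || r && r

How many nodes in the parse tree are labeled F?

[E [E [E [T [F r]]] || [T [T [F r]] && [F s]]] || [T [T [F r]] && [F r]]]

5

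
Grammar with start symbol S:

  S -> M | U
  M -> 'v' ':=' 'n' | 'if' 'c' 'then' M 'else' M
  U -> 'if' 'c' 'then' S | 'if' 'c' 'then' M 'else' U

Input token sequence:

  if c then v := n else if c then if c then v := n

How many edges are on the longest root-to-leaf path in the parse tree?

[S [U if c then [M v := n] else [U if c then [S [U if c then [S [M v := n]]]]]]]

7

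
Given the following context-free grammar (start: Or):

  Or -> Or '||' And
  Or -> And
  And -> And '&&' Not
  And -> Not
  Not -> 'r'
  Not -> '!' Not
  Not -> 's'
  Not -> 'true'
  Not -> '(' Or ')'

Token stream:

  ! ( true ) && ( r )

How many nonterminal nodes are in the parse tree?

12

[Or [And [And [Not ! [Not ( [Or [And [Not true]]] )]]] && [Not ( [Or [And [Not r]]] )]]]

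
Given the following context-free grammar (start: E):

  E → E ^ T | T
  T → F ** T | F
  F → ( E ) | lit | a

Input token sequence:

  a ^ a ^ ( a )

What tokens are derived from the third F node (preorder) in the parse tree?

( a )

[E [E [E [T [F a]]] ^ [T [F a]]] ^ [T [F ( [E [T [F a]]] )]]]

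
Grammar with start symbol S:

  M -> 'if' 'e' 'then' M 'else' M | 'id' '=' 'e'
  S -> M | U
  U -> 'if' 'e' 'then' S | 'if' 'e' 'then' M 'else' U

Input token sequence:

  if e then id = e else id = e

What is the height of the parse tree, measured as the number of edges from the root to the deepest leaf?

3

[S [M if e then [M id = e] else [M id = e]]]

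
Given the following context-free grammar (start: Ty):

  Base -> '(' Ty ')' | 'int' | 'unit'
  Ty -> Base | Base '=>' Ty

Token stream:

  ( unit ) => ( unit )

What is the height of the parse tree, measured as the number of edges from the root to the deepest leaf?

5

[Ty [Base ( [Ty [Base unit]] )] => [Ty [Base ( [Ty [Base unit]] )]]]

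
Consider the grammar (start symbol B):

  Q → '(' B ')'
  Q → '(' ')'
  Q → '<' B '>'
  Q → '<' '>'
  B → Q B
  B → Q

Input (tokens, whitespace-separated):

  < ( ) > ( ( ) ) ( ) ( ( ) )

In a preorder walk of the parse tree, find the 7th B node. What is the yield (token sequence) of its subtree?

( )

[B [Q < [B [Q ( )]] >] [B [Q ( [B [Q ( )]] )] [B [Q ( )] [B [Q ( [B [Q ( )]] )]]]]]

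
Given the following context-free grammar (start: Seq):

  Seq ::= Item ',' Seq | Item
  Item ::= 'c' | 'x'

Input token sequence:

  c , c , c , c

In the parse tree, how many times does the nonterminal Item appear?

4

[Seq [Item c] , [Seq [Item c] , [Seq [Item c] , [Seq [Item c]]]]]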